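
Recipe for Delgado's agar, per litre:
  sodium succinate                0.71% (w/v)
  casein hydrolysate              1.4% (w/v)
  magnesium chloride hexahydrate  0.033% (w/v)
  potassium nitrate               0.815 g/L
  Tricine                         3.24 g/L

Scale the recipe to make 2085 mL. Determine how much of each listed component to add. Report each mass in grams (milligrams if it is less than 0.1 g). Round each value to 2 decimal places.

Scale factor relative to 1 L: 2.085.
sodium succinate: 0.71% w/v = 7.1 g/L → 7.1 × 2.085 L = 14.80 g
casein hydrolysate: 1.4% w/v = 14 g/L → 14 × 2.085 L = 29.19 g
magnesium chloride hexahydrate: 0.033% w/v = 0.33 g/L → 0.33 × 2.085 L = 0.69 g
potassium nitrate: 0.815 g/L × 2.085 L = 1.70 g
Tricine: 3.24 g/L × 2.085 L = 6.76 g

sodium succinate 14.80 g; casein hydrolysate 29.19 g; magnesium chloride hexahydrate 0.69 g; potassium nitrate 1.70 g; Tricine 6.76 g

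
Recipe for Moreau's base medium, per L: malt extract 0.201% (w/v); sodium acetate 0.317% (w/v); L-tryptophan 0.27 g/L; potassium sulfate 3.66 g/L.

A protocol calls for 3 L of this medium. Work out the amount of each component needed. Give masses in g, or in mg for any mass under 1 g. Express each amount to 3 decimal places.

Working volume: 3 L.
malt extract: 0.201% w/v = 2.01 g/L → 2.01 × 3 L = 6.030 g
sodium acetate: 0.317% w/v = 3.17 g/L → 3.17 × 3 L = 9.510 g
L-tryptophan: 0.27 g/L × 3 L = 0.81 g = 810.000 mg
potassium sulfate: 3.66 g/L × 3 L = 10.980 g

malt extract 6.030 g; sodium acetate 9.510 g; L-tryptophan 810.000 mg; potassium sulfate 10.980 g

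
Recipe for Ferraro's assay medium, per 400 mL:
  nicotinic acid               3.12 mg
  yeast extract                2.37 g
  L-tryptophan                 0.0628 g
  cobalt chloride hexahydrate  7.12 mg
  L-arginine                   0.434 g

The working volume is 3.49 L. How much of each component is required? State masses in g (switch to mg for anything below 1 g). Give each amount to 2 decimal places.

Ratio of target to recipe volume: 3490 / 400 = 8.725.
nicotinic acid: 3.12 mg × (3490 mL / 400 mL) = 27.22 mg
yeast extract: 2.37 g × (3490 mL / 400 mL) = 20.68 g
L-tryptophan: 0.0628 g × (3490 mL / 400 mL) = 0.54793 g = 547.93 mg
cobalt chloride hexahydrate: 7.12 mg × (3490 mL / 400 mL) = 62.12 mg
L-arginine: 0.434 g × (3490 mL / 400 mL) = 3.79 g

nicotinic acid 27.22 mg; yeast extract 20.68 g; L-tryptophan 547.93 mg; cobalt chloride hexahydrate 62.12 mg; L-arginine 3.79 g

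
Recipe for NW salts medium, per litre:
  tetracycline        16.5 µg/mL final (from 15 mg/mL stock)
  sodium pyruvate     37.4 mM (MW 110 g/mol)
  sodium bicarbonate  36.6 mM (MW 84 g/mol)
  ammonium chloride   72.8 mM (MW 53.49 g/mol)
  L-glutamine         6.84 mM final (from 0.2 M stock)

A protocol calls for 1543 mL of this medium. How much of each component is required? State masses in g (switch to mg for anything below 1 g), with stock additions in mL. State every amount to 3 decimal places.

Target volume = 1543 mL = 1.543 L.
tetracycline: C1V1 = C2V2 → 16.5 µg/mL × 1543 mL ÷ 15000 µg/mL = 1.697 mL
sodium pyruvate: 37.4 mmol/L × 110 g/mol × 1.543 L ÷ 1000 = 6.348 g
sodium bicarbonate: 36.6 mmol/L × 84 g/mol × 1.543 L ÷ 1000 = 4.744 g
ammonium chloride: 72.8 mmol/L × 53.49 g/mol × 1.543 L ÷ 1000 = 6.009 g
L-glutamine: dilute stock: 6.84 mM × 1543 mL ÷ 200 mM = 52.771 mL

tetracycline 1.697 mL; sodium pyruvate 6.348 g; sodium bicarbonate 4.744 g; ammonium chloride 6.009 g; L-glutamine 52.771 mL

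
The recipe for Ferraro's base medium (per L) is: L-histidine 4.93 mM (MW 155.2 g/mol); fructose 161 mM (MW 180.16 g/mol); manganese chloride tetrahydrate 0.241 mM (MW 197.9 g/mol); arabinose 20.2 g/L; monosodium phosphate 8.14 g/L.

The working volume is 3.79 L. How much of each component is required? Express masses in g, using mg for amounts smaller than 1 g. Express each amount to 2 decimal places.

L-histidine 2.90 g; fructose 109.93 g; manganese chloride tetrahydrate 180.76 mg; arabinose 76.56 g; monosodium phosphate 30.85 g

Scale factor relative to 1 L: 3.79.
L-histidine: 4.93 mmol/L × 155.2 g/mol × 3.79 L ÷ 1000 = 2.90 g
fructose: 161 mmol/L × 180.16 g/mol × 3.79 L ÷ 1000 = 109.93 g
manganese chloride tetrahydrate: 0.241 mmol/L × 197.9 mg/mmol × 3.79 L = 180.76 mg
arabinose: 20.2 g/L × 3.79 L = 76.56 g
monosodium phosphate: 8.14 g/L × 3.79 L = 30.85 g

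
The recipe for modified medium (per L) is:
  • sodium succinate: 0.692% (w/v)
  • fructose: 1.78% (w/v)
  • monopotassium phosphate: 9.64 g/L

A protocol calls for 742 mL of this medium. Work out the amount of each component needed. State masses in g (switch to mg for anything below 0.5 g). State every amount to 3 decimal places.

Scale factor relative to 1 L: 0.742.
sodium succinate: 0.692 g per 100 mL × 742 mL ÷ 100 = 5.135 g
fructose: 1.78 g per 100 mL × 742 mL ÷ 100 = 13.208 g
monopotassium phosphate: 9.64 g/L × 0.742 L = 7.153 g

sodium succinate 5.135 g; fructose 13.208 g; monopotassium phosphate 7.153 g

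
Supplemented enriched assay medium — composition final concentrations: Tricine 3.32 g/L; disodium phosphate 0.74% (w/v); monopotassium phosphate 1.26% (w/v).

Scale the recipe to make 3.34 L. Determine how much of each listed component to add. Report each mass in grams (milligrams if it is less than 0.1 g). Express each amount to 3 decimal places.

Scale factor relative to 1 L: 3.34.
Tricine: 3.32 g/L × 3.34 L = 11.089 g
disodium phosphate: 0.74% w/v = 7.4 g/L → 7.4 × 3.34 L = 24.716 g
monopotassium phosphate: 1.26 g per 100 mL × 3340 mL ÷ 100 = 42.084 g

Tricine 11.089 g; disodium phosphate 24.716 g; monopotassium phosphate 42.084 g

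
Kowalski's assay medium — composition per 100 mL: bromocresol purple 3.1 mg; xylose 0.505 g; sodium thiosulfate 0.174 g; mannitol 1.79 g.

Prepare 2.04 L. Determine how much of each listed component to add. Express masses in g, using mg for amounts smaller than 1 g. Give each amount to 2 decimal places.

Scale factor = 2040 mL / 100 mL = 20.4.
bromocresol purple: 3.1 mg × (2040 mL / 100 mL) = 63.24 mg
xylose: 0.505 g × (2040 mL / 100 mL) = 10.30 g
sodium thiosulfate: 0.174 g × (2040 mL / 100 mL) = 3.55 g
mannitol: 1.79 g × (2040 mL / 100 mL) = 36.52 g

bromocresol purple 63.24 mg; xylose 10.30 g; sodium thiosulfate 3.55 g; mannitol 36.52 g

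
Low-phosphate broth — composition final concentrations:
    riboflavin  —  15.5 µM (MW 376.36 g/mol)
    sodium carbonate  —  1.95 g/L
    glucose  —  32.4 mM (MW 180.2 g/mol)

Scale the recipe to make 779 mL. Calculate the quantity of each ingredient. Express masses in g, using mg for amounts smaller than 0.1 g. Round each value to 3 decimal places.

riboflavin 4.544 mg; sodium carbonate 1.519 g; glucose 4.548 g

Target volume = 779 mL = 0.779 L.
riboflavin: 15.5 µmol/L × 376.36 g/mol × 0.779 L ÷ 1000 = 4.544 mg
sodium carbonate: 1.95 g/L × 0.779 L = 1.519 g
glucose: 32.4 mmol/L × 180.2 g/mol × 0.779 L ÷ 1000 = 4.548 g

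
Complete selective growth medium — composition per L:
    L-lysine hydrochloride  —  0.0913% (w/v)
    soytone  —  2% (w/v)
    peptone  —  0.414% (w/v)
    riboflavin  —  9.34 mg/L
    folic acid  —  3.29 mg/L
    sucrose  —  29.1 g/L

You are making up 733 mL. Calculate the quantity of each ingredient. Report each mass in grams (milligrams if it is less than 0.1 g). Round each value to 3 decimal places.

L-lysine hydrochloride 0.669 g; soytone 14.660 g; peptone 3.035 g; riboflavin 6.846 mg; folic acid 2.412 mg; sucrose 21.330 g

Target volume = 733 mL = 0.733 L.
L-lysine hydrochloride: 0.0913% w/v = 0.913 g/L → 0.913 × 0.733 L = 0.669 g
soytone: 2 g per 100 mL × 733 mL ÷ 100 = 14.660 g
peptone: 0.414 g per 100 mL × 733 mL ÷ 100 = 3.035 g
riboflavin: 9.34 mg/L × 0.733 L = 6.846 mg
folic acid: 3.29 mg/L × 0.733 L = 2.412 mg
sucrose: 29.1 g/L × 0.733 L = 21.330 g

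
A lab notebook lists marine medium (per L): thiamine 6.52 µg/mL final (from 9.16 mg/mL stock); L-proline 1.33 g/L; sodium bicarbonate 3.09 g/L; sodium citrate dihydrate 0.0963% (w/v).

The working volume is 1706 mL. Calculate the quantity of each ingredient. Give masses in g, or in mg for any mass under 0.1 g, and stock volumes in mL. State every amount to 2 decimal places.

Working volume: 1706 mL = 1.706 L.
thiamine: V = C2·V2/C1 = 6.52 µg/mL × 1706 mL ÷ 9160 µg/mL = 1.21 mL
L-proline: 1.33 g/L × 1.706 L = 2.27 g
sodium bicarbonate: 3.09 g/L × 1.706 L = 5.27 g
sodium citrate dihydrate: 0.0963 g per 100 mL × 1706 mL ÷ 100 = 1.64 g

thiamine 1.21 mL; L-proline 2.27 g; sodium bicarbonate 5.27 g; sodium citrate dihydrate 1.64 g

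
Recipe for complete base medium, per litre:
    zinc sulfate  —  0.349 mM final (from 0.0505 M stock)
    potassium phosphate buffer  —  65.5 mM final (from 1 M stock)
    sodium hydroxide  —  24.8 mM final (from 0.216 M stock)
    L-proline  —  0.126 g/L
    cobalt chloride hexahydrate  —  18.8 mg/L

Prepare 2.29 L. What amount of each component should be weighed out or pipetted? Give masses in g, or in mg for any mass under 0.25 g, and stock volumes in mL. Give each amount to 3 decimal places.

Working volume: 2.29 L.
zinc sulfate: V = C2·V2/C1 = 0.349 mM × 2290 mL ÷ 50.5 mM = 15.826 mL
potassium phosphate buffer: V = C2·V2/C1 = 65.5 mM × 2290 mL ÷ 1000 mM = 149.995 mL
sodium hydroxide: V = C2·V2/C1 = 24.8 mM × 2290 mL ÷ 216 mM = 262.926 mL
L-proline: 0.126 g/L × 2.29 L = 0.289 g
cobalt chloride hexahydrate: 18.8 mg/L × 2.29 L = 43.052 mg

zinc sulfate 15.826 mL; potassium phosphate buffer 149.995 mL; sodium hydroxide 262.926 mL; L-proline 0.289 g; cobalt chloride hexahydrate 43.052 mg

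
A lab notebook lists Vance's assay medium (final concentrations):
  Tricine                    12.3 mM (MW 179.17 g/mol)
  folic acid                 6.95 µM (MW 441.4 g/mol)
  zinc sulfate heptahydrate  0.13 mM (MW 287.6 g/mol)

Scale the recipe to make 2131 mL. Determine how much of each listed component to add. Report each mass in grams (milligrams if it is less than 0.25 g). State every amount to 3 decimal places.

Working volume: 2131 mL = 2.131 L.
Tricine: 12.3 mmol/L × 179.17 g/mol × 2.131 L ÷ 1000 = 4.696 g
folic acid: 6.95 µmol/L × 441.4 g/mol × 2.131 L ÷ 1000 = 6.537 mg
zinc sulfate heptahydrate: 0.13 mmol/L × 287.6 mg/mmol × 2.131 L = 79.674 mg

Tricine 4.696 g; folic acid 6.537 mg; zinc sulfate heptahydrate 79.674 mg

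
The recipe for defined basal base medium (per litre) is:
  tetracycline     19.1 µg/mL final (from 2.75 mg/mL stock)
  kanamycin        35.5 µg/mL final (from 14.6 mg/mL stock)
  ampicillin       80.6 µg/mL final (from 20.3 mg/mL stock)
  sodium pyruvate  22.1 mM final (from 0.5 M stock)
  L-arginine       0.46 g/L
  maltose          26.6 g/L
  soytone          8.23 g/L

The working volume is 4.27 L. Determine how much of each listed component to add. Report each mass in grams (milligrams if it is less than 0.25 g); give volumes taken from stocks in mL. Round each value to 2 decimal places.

Scale factor relative to 1 L: 4.27.
tetracycline: V = C2·V2/C1 = 19.1 µg/mL × 4270 mL ÷ 2750 µg/mL = 29.66 mL
kanamycin: V = C2·V2/C1 = 35.5 µg/mL × 4270 mL ÷ 14600 µg/mL = 10.38 mL
ampicillin: V = C2·V2/C1 = 80.6 µg/mL × 4270 mL ÷ 20300 µg/mL = 16.95 mL
sodium pyruvate: V = C2·V2/C1 = 22.1 mM × 4270 mL ÷ 500 mM = 188.73 mL
L-arginine: 0.46 g/L × 4.27 L = 1.96 g
maltose: 26.6 g/L × 4.27 L = 113.58 g
soytone: 8.23 g/L × 4.27 L = 35.14 g

tetracycline 29.66 mL; kanamycin 10.38 mL; ampicillin 16.95 mL; sodium pyruvate 188.73 mL; L-arginine 1.96 g; maltose 113.58 g; soytone 35.14 g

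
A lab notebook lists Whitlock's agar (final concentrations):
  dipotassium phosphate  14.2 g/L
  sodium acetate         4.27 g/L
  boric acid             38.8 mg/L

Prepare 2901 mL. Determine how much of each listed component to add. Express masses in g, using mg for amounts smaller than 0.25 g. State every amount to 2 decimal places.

dipotassium phosphate 41.19 g; sodium acetate 12.39 g; boric acid 112.56 mg

Working volume: 2901 mL = 2.901 L.
dipotassium phosphate: 14.2 g/L × 2.901 L = 41.19 g
sodium acetate: 4.27 g/L × 2.901 L = 12.39 g
boric acid: 38.8 mg/L × 2.901 L = 112.56 mg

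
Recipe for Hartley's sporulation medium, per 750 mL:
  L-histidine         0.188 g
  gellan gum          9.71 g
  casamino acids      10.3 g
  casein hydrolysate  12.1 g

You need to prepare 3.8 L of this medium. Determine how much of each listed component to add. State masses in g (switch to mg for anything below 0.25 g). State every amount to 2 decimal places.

Scale factor = 3800 mL / 750 mL = 5.06667.
L-histidine: 0.188 g × (3800 mL / 750 mL) = 0.95 g
gellan gum: 9.71 g × (3800 mL / 750 mL) = 49.20 g
casamino acids: 10.3 g × (3800 mL / 750 mL) = 52.19 g
casein hydrolysate: 12.1 g × (3800 mL / 750 mL) = 61.31 g

L-histidine 0.95 g; gellan gum 49.20 g; casamino acids 52.19 g; casein hydrolysate 61.31 g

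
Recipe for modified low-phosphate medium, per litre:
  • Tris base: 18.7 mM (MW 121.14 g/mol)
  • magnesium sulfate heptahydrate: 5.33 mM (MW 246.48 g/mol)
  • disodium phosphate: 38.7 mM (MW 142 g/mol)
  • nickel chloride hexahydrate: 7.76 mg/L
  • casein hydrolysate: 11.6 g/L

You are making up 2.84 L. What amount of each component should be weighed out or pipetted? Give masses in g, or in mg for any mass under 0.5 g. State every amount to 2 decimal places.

Scale factor relative to 1 L: 2.84.
Tris base: 18.7 mmol/L × 121.14 g/mol × 2.84 L ÷ 1000 = 6.43 g
magnesium sulfate heptahydrate: 5.33 mmol/L × 246.48 g/mol × 2.84 L ÷ 1000 = 3.73 g
disodium phosphate: 38.7 mmol/L × 142 g/mol × 2.84 L ÷ 1000 = 15.61 g
nickel chloride hexahydrate: 7.76 mg/L × 2.84 L = 22.04 mg
casein hydrolysate: 11.6 g/L × 2.84 L = 32.94 g

Tris base 6.43 g; magnesium sulfate heptahydrate 3.73 g; disodium phosphate 15.61 g; nickel chloride hexahydrate 22.04 mg; casein hydrolysate 32.94 g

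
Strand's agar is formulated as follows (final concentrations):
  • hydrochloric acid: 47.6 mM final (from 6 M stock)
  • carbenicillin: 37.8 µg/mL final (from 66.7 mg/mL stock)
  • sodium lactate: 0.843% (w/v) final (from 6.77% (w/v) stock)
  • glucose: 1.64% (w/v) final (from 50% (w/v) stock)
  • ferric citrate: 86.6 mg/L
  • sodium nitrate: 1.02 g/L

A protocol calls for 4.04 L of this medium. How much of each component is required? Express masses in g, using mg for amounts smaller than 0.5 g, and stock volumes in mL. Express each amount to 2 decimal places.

Working volume: 4.04 L.
hydrochloric acid: C1V1 = C2V2 → 47.6 mM × 4040 mL ÷ 6000 mM = 32.05 mL
carbenicillin: C1V1 = C2V2 → 37.8 µg/mL × 4040 mL ÷ 66700 µg/mL = 2.29 mL
sodium lactate: dilute stock: 0.843% ÷ 6.77% × 4040 mL = 503.06 mL
glucose: V = C2·V2/C1 = 1.64% ÷ 50% × 4040 mL = 132.51 mL
ferric citrate: 86.6 mg/L × 4.04 L = 349.86 mg
sodium nitrate: 1.02 g/L × 4.04 L = 4.12 g

hydrochloric acid 32.05 mL; carbenicillin 2.29 mL; sodium lactate 503.06 mL; glucose 132.51 mL; ferric citrate 349.86 mg; sodium nitrate 4.12 g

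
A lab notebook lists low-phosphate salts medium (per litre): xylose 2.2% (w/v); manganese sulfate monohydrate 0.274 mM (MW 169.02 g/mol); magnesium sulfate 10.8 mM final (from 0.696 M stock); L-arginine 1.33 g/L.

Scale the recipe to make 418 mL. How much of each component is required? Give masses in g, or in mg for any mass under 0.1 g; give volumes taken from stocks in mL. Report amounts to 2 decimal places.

xylose 9.20 g; manganese sulfate monohydrate 19.36 mg; magnesium sulfate 6.49 mL; L-arginine 0.56 g

Target volume = 418 mL = 0.418 L.
xylose: 2.2% w/v = 22 g/L → 22 × 0.418 L = 9.20 g
manganese sulfate monohydrate: 0.274 mmol/L × 169.02 mg/mmol × 0.418 L = 19.36 mg
magnesium sulfate: C1V1 = C2V2 → 10.8 mM × 418 mL ÷ 696 mM = 6.49 mL
L-arginine: 1.33 g/L × 0.418 L = 0.56 g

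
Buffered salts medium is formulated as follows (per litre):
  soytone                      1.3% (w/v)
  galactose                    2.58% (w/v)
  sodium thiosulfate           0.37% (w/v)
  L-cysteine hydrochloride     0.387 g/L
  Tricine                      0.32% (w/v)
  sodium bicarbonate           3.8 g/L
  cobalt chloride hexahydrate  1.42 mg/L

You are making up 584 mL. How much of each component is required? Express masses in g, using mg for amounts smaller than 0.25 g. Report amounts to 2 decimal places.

Target volume = 584 mL = 0.584 L.
soytone: 1.3 g per 100 mL × 584 mL ÷ 100 = 7.59 g
galactose: 2.58 g per 100 mL × 584 mL ÷ 100 = 15.07 g
sodium thiosulfate: 0.37 g per 100 mL × 584 mL ÷ 100 = 2.16 g
L-cysteine hydrochloride: 0.387 g/L × 0.584 L = 0.226008 g = 226.01 mg
Tricine: 0.32% w/v = 3.2 g/L → 3.2 × 0.584 L = 1.87 g
sodium bicarbonate: 3.8 g/L × 0.584 L = 2.22 g
cobalt chloride hexahydrate: 1.42 mg/L × 0.584 L = 0.83 mg

soytone 7.59 g; galactose 15.07 g; sodium thiosulfate 2.16 g; L-cysteine hydrochloride 226.01 mg; Tricine 1.87 g; sodium bicarbonate 2.22 g; cobalt chloride hexahydrate 0.83 mg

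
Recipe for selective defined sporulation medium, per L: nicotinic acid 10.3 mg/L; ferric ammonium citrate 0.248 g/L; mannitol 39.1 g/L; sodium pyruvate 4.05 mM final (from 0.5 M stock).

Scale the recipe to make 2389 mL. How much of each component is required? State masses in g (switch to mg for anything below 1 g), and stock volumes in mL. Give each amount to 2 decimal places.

nicotinic acid 24.61 mg; ferric ammonium citrate 592.47 mg; mannitol 93.41 g; sodium pyruvate 19.35 mL

Scale factor relative to 1 L: 2.389.
nicotinic acid: 10.3 mg/L × 2.389 L = 24.61 mg
ferric ammonium citrate: 0.248 g/L × 2.389 L = 0.592472 g = 592.47 mg
mannitol: 39.1 g/L × 2.389 L = 93.41 g
sodium pyruvate: V = C2·V2/C1 = 4.05 mM × 2389 mL ÷ 500 mM = 19.35 mL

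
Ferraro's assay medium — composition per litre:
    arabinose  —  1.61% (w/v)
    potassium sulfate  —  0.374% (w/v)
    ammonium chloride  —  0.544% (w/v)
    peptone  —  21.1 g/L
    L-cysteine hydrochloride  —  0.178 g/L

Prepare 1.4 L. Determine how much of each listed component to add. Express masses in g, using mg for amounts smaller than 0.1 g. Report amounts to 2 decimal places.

Working volume: 1.4 L.
arabinose: 1.61% w/v = 16.1 g/L → 16.1 × 1.4 L = 22.54 g
potassium sulfate: 0.374 g per 100 mL × 1400 mL ÷ 100 = 5.24 g
ammonium chloride: 0.544 g per 100 mL × 1400 mL ÷ 100 = 7.62 g
peptone: 21.1 g/L × 1.4 L = 29.54 g
L-cysteine hydrochloride: 0.178 g/L × 1.4 L = 0.25 g

arabinose 22.54 g; potassium sulfate 5.24 g; ammonium chloride 7.62 g; peptone 29.54 g; L-cysteine hydrochloride 0.25 g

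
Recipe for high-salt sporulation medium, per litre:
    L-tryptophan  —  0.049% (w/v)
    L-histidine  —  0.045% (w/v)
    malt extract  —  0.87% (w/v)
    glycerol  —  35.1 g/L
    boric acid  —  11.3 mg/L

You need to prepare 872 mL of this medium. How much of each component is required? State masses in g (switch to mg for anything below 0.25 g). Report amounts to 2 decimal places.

L-tryptophan 0.43 g; L-histidine 0.39 g; malt extract 7.59 g; glycerol 30.61 g; boric acid 9.85 mg

Target volume = 872 mL = 0.872 L.
L-tryptophan: 0.049% w/v = 0.49 g/L → 0.49 × 0.872 L = 0.43 g
L-histidine: 0.045 g per 100 mL × 872 mL ÷ 100 = 0.39 g
malt extract: 0.87 g per 100 mL × 872 mL ÷ 100 = 7.59 g
glycerol: 35.1 g/L × 0.872 L = 30.61 g
boric acid: 11.3 mg/L × 0.872 L = 9.85 mg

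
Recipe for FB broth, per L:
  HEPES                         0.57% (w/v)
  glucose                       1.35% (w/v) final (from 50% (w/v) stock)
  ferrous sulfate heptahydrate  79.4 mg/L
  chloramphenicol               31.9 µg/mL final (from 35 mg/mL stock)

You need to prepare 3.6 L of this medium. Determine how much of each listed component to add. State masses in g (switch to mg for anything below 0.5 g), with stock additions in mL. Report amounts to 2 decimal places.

Scale factor relative to 1 L: 3.6.
HEPES: 0.57% w/v = 5.7 g/L → 5.7 × 3.6 L = 20.52 g
glucose: C1V1 = C2V2 → 1.35% ÷ 50% × 3600 mL = 97.20 mL
ferrous sulfate heptahydrate: 79.4 mg/L × 3.6 L = 285.84 mg
chloramphenicol: dilute stock: 31.9 µg/mL × 3600 mL ÷ 35000 µg/mL = 3.28 mL

HEPES 20.52 g; glucose 97.20 mL; ferrous sulfate heptahydrate 285.84 mg; chloramphenicol 3.28 mL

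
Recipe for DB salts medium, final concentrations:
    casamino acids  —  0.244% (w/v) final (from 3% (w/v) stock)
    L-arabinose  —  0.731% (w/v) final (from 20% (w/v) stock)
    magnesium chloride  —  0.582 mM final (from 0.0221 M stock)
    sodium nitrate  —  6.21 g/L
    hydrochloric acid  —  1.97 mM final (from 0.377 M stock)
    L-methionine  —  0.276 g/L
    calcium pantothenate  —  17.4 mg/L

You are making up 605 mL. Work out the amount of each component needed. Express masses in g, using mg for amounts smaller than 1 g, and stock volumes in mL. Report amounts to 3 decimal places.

Working volume: 605 mL = 0.605 L.
casamino acids: V = C2·V2/C1 = 0.244% ÷ 3% × 605 mL = 49.207 mL
L-arabinose: V = C2·V2/C1 = 0.731% ÷ 20% × 605 mL = 22.113 mL
magnesium chloride: V = C2·V2/C1 = 0.582 mM × 605 mL ÷ 22.1 mM = 15.933 mL
sodium nitrate: 6.21 g/L × 0.605 L = 3.757 g
hydrochloric acid: V = C2·V2/C1 = 1.97 mM × 605 mL ÷ 377 mM = 3.161 mL
L-methionine: 0.276 g/L × 0.605 L = 0.16698 g = 166.980 mg
calcium pantothenate: 17.4 mg/L × 0.605 L = 10.527 mg

casamino acids 49.207 mL; L-arabinose 22.113 mL; magnesium chloride 15.933 mL; sodium nitrate 3.757 g; hydrochloric acid 3.161 mL; L-methionine 166.980 mg; calcium pantothenate 10.527 mg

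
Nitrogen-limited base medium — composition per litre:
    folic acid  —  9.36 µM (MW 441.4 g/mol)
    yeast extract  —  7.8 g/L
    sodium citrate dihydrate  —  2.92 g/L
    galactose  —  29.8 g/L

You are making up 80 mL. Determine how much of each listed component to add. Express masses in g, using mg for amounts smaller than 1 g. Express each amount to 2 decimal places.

Target volume = 80 mL = 0.08 L.
folic acid: 9.36 µmol/L × 441.4 g/mol × 0.08 L ÷ 1000 = 0.33 mg
yeast extract: 7.8 g/L × 0.08 L = 0.624 g = 624.00 mg
sodium citrate dihydrate: 2.92 g/L × 0.08 L = 0.2336 g = 233.60 mg
galactose: 29.8 g/L × 0.08 L = 2.38 g

folic acid 0.33 mg; yeast extract 624.00 mg; sodium citrate dihydrate 233.60 mg; galactose 2.38 g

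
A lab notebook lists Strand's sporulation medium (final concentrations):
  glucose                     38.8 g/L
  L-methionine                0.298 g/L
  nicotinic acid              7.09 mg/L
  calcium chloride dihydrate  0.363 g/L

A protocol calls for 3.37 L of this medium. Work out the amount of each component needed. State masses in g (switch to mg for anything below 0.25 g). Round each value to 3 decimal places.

Working volume: 3.37 L.
glucose: 38.8 g/L × 3.37 L = 130.756 g
L-methionine: 0.298 g/L × 3.37 L = 1.004 g
nicotinic acid: 7.09 mg/L × 3.37 L = 23.893 mg
calcium chloride dihydrate: 0.363 g/L × 3.37 L = 1.223 g

glucose 130.756 g; L-methionine 1.004 g; nicotinic acid 23.893 mg; calcium chloride dihydrate 1.223 g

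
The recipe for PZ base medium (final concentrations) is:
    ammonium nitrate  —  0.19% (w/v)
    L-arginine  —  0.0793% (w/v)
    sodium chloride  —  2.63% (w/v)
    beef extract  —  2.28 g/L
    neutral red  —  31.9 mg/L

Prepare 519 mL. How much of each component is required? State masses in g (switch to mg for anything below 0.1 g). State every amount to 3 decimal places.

ammonium nitrate 0.986 g; L-arginine 0.412 g; sodium chloride 13.650 g; beef extract 1.183 g; neutral red 16.556 mg

Target volume = 519 mL = 0.519 L.
ammonium nitrate: 0.19% w/v = 1.9 g/L → 1.9 × 0.519 L = 0.986 g
L-arginine: 0.0793 g per 100 mL × 519 mL ÷ 100 = 0.412 g
sodium chloride: 2.63% w/v = 26.3 g/L → 26.3 × 0.519 L = 13.650 g
beef extract: 2.28 g/L × 0.519 L = 1.183 g
neutral red: 31.9 mg/L × 0.519 L = 16.556 mg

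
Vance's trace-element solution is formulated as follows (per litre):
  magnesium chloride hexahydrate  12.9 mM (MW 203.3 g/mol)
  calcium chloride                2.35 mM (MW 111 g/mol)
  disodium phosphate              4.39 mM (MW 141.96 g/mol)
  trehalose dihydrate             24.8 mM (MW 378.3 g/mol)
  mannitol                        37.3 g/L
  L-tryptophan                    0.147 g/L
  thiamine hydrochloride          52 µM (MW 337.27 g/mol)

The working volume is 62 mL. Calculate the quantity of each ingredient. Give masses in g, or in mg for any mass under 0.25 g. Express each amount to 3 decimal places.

Scale factor relative to 1 L: 0.062.
magnesium chloride hexahydrate: 12.9 mmol/L × 203.3 mg/mmol × 0.062 L = 162.599 mg
calcium chloride: 2.35 mmol/L × 111 mg/mmol × 0.062 L = 16.173 mg
disodium phosphate: 4.39 mmol/L × 141.96 mg/mmol × 0.062 L = 38.639 mg
trehalose dihydrate: 24.8 mmol/L × 378.3 g/mol × 0.062 L ÷ 1000 = 0.582 g
mannitol: 37.3 g/L × 0.062 L = 2.313 g
L-tryptophan: 0.147 g/L × 0.062 L = 0.009114 g = 9.114 mg
thiamine hydrochloride: 52 µmol/L × 337.27 g/mol × 0.062 L ÷ 1000 = 1.087 mg

magnesium chloride hexahydrate 162.599 mg; calcium chloride 16.173 mg; disodium phosphate 38.639 mg; trehalose dihydrate 0.582 g; mannitol 2.313 g; L-tryptophan 9.114 mg; thiamine hydrochloride 1.087 mg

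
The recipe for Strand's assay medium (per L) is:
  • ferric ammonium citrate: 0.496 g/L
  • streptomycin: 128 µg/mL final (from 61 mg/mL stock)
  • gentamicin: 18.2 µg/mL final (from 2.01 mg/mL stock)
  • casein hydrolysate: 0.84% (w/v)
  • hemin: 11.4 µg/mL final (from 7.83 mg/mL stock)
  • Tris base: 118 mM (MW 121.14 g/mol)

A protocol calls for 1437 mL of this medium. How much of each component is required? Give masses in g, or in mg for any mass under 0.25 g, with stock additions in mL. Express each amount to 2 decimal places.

ferric ammonium citrate 0.71 g; streptomycin 3.02 mL; gentamicin 13.01 mL; casein hydrolysate 12.07 g; hemin 2.09 mL; Tris base 20.54 g

Scale factor relative to 1 L: 1.437.
ferric ammonium citrate: 0.496 g/L × 1.437 L = 0.71 g
streptomycin: V = C2·V2/C1 = 128 µg/mL × 1437 mL ÷ 61000 µg/mL = 3.02 mL
gentamicin: C1V1 = C2V2 → 18.2 µg/mL × 1437 mL ÷ 2010 µg/mL = 13.01 mL
casein hydrolysate: 0.84% w/v = 8.4 g/L → 8.4 × 1.437 L = 12.07 g
hemin: V = C2·V2/C1 = 11.4 µg/mL × 1437 mL ÷ 7830 µg/mL = 2.09 mL
Tris base: 118 mmol/L × 121.14 g/mol × 1.437 L ÷ 1000 = 20.54 g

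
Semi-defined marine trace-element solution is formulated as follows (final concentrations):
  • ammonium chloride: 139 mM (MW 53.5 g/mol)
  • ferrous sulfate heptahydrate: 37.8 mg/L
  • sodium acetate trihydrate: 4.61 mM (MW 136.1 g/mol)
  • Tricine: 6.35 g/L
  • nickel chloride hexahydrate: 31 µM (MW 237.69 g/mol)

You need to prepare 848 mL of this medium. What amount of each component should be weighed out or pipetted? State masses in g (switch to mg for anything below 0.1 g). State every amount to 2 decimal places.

Target volume = 848 mL = 0.848 L.
ammonium chloride: 139 mmol/L × 53.5 g/mol × 0.848 L ÷ 1000 = 6.31 g
ferrous sulfate heptahydrate: 37.8 mg/L × 0.848 L = 32.05 mg
sodium acetate trihydrate: 4.61 mmol/L × 136.1 g/mol × 0.848 L ÷ 1000 = 0.53 g
Tricine: 6.35 g/L × 0.848 L = 5.38 g
nickel chloride hexahydrate: 31 µmol/L × 237.69 g/mol × 0.848 L ÷ 1000 = 6.25 mg

ammonium chloride 6.31 g; ferrous sulfate heptahydrate 32.05 mg; sodium acetate trihydrate 0.53 g; Tricine 5.38 g; nickel chloride hexahydrate 6.25 mg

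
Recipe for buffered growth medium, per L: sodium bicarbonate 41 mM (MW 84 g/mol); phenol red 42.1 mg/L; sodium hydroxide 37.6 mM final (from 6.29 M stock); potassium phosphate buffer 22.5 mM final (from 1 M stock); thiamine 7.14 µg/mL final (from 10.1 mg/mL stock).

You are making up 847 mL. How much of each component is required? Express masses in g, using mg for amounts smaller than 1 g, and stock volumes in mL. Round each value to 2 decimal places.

sodium bicarbonate 2.92 g; phenol red 35.66 mg; sodium hydroxide 5.06 mL; potassium phosphate buffer 19.06 mL; thiamine 0.60 mL

Target volume = 847 mL = 0.847 L.
sodium bicarbonate: 41 mmol/L × 84 g/mol × 0.847 L ÷ 1000 = 2.92 g
phenol red: 42.1 mg/L × 0.847 L = 35.66 mg
sodium hydroxide: dilute stock: 37.6 mM × 847 mL ÷ 6290 mM = 5.06 mL
potassium phosphate buffer: dilute stock: 22.5 mM × 847 mL ÷ 1000 mM = 19.06 mL
thiamine: C1V1 = C2V2 → 7.14 µg/mL × 847 mL ÷ 10100 µg/mL = 0.60 mL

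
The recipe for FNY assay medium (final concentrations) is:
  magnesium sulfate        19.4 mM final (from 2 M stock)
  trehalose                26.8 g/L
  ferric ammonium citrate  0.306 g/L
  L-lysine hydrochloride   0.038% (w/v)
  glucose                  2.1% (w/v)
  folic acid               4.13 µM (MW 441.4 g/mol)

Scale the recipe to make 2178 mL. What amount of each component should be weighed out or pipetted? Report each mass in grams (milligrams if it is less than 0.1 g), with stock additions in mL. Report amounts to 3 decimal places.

magnesium sulfate 21.127 mL; trehalose 58.370 g; ferric ammonium citrate 0.666 g; L-lysine hydrochloride 0.828 g; glucose 45.738 g; folic acid 3.970 mg

Target volume = 2178 mL = 2.178 L.
magnesium sulfate: dilute stock: 19.4 mM × 2178 mL ÷ 2000 mM = 21.127 mL
trehalose: 26.8 g/L × 2.178 L = 58.370 g
ferric ammonium citrate: 0.306 g/L × 2.178 L = 0.666 g
L-lysine hydrochloride: 0.038 g per 100 mL × 2178 mL ÷ 100 = 0.828 g
glucose: 2.1 g per 100 mL × 2178 mL ÷ 100 = 45.738 g
folic acid: 4.13 µmol/L × 441.4 g/mol × 2.178 L ÷ 1000 = 3.970 mg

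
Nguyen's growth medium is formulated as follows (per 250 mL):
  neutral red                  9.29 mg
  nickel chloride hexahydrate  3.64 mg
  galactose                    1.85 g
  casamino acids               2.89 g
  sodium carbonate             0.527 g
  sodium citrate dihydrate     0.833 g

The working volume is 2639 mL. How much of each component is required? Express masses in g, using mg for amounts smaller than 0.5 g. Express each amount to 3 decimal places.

Ratio of target to recipe volume: 2639 / 250 = 10.556.
neutral red: 9.29 mg × (2639 mL / 250 mL) = 98.065 mg
nickel chloride hexahydrate: 3.64 mg × (2639 mL / 250 mL) = 38.424 mg
galactose: 1.85 g × (2639 mL / 250 mL) = 19.529 g
casamino acids: 2.89 g × (2639 mL / 250 mL) = 30.507 g
sodium carbonate: 0.527 g × (2639 mL / 250 mL) = 5.563 g
sodium citrate dihydrate: 0.833 g × (2639 mL / 250 mL) = 8.793 g

neutral red 98.065 mg; nickel chloride hexahydrate 38.424 mg; galactose 19.529 g; casamino acids 30.507 g; sodium carbonate 5.563 g; sodium citrate dihydrate 8.793 g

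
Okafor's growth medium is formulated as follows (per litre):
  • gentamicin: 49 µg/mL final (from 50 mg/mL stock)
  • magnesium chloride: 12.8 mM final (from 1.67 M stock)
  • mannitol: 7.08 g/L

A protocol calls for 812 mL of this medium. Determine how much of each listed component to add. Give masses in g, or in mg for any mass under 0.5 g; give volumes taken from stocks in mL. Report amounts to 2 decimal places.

gentamicin 0.80 mL; magnesium chloride 6.22 mL; mannitol 5.75 g

Scale factor relative to 1 L: 0.812.
gentamicin: dilute stock: 49 µg/mL × 812 mL ÷ 50000 µg/mL = 0.80 mL
magnesium chloride: V = C2·V2/C1 = 12.8 mM × 812 mL ÷ 1670 mM = 6.22 mL
mannitol: 7.08 g/L × 0.812 L = 5.75 g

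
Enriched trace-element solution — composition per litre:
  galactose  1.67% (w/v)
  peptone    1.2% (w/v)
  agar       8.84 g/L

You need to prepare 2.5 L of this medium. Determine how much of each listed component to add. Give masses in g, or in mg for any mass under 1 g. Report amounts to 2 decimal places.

Working volume: 2.5 L.
galactose: 1.67% w/v = 16.7 g/L → 16.7 × 2.5 L = 41.75 g
peptone: 1.2 g per 100 mL × 2500 mL ÷ 100 = 30.00 g
agar: 8.84 g/L × 2.5 L = 22.10 g

galactose 41.75 g; peptone 30.00 g; agar 22.10 g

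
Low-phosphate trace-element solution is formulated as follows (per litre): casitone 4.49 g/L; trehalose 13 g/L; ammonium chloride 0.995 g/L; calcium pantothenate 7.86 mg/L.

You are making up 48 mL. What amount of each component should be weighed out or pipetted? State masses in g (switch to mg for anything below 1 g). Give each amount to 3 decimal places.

casitone 215.520 mg; trehalose 624.000 mg; ammonium chloride 47.760 mg; calcium pantothenate 0.377 mg

Working volume: 48 mL = 0.048 L.
casitone: 4.49 g/L × 0.048 L = 0.21552 g = 215.520 mg
trehalose: 13 g/L × 0.048 L = 0.624 g = 624.000 mg
ammonium chloride: 0.995 g/L × 0.048 L = 0.04776 g = 47.760 mg
calcium pantothenate: 7.86 mg/L × 0.048 L = 0.377 mg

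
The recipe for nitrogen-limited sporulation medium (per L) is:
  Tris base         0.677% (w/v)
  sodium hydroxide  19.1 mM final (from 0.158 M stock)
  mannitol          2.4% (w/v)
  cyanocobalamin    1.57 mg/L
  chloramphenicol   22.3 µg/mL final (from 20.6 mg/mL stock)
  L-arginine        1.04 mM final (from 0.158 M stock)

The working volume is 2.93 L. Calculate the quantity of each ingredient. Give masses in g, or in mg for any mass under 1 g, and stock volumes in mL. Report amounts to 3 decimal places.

Tris base 19.836 g; sodium hydroxide 354.196 mL; mannitol 70.320 g; cyanocobalamin 4.600 mg; chloramphenicol 3.172 mL; L-arginine 19.286 mL

Working volume: 2.93 L.
Tris base: 0.677 g per 100 mL × 2930 mL ÷ 100 = 19.836 g
sodium hydroxide: C1V1 = C2V2 → 19.1 mM × 2930 mL ÷ 158 mM = 354.196 mL
mannitol: 2.4 g per 100 mL × 2930 mL ÷ 100 = 70.320 g
cyanocobalamin: 1.57 mg/L × 2.93 L = 4.600 mg
chloramphenicol: C1V1 = C2V2 → 22.3 µg/mL × 2930 mL ÷ 20600 µg/mL = 3.172 mL
L-arginine: dilute stock: 1.04 mM × 2930 mL ÷ 158 mM = 19.286 mL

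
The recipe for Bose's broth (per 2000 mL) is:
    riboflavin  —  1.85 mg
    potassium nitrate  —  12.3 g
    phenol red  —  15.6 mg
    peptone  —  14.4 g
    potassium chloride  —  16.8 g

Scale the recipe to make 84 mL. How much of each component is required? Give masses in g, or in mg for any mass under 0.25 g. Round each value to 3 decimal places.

riboflavin 0.078 mg; potassium nitrate 0.517 g; phenol red 0.655 mg; peptone 0.605 g; potassium chloride 0.706 g

Ratio of target to recipe volume: 84 / 2000 = 0.042.
riboflavin: 1.85 mg × (84 mL / 2000 mL) = 0.078 mg
potassium nitrate: 12.3 g × (84 mL / 2000 mL) = 0.517 g
phenol red: 15.6 mg × (84 mL / 2000 mL) = 0.655 mg
peptone: 14.4 g × (84 mL / 2000 mL) = 0.605 g
potassium chloride: 16.8 g × (84 mL / 2000 mL) = 0.706 g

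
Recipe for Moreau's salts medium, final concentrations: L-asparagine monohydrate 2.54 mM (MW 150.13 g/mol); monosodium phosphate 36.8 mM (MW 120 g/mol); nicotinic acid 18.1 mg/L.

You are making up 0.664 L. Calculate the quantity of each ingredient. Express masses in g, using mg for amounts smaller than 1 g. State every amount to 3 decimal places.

L-asparagine monohydrate 253.203 mg; monosodium phosphate 2.932 g; nicotinic acid 12.018 mg

Working volume: 0.664 L.
L-asparagine monohydrate: 2.54 mmol/L × 150.13 mg/mmol × 0.664 L = 253.203 mg
monosodium phosphate: 36.8 mmol/L × 120 g/mol × 0.664 L ÷ 1000 = 2.932 g
nicotinic acid: 18.1 mg/L × 0.664 L = 12.018 mg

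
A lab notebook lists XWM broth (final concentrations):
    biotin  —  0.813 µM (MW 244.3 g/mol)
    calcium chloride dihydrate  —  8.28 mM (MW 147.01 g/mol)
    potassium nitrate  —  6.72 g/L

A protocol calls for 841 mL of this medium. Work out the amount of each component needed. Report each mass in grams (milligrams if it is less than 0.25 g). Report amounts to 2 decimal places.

Working volume: 841 mL = 0.841 L.
biotin: 0.813 µmol/L × 244.3 g/mol × 0.841 L ÷ 1000 = 0.17 mg
calcium chloride dihydrate: 8.28 mmol/L × 147.01 g/mol × 0.841 L ÷ 1000 = 1.02 g
potassium nitrate: 6.72 g/L × 0.841 L = 5.65 g

biotin 0.17 mg; calcium chloride dihydrate 1.02 g; potassium nitrate 5.65 g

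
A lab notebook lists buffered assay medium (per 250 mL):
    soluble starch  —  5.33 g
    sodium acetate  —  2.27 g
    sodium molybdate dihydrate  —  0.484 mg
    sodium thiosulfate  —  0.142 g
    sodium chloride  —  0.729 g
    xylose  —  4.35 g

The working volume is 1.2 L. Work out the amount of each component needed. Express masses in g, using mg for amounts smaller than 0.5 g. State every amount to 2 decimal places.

soluble starch 25.58 g; sodium acetate 10.90 g; sodium molybdate dihydrate 2.32 mg; sodium thiosulfate 0.68 g; sodium chloride 3.50 g; xylose 20.88 g

Scale factor = 1200 mL / 250 mL = 4.8.
soluble starch: 5.33 g × (1200 mL / 250 mL) = 25.58 g
sodium acetate: 2.27 g × (1200 mL / 250 mL) = 10.90 g
sodium molybdate dihydrate: 0.484 mg × (1200 mL / 250 mL) = 2.32 mg
sodium thiosulfate: 0.142 g × (1200 mL / 250 mL) = 0.68 g
sodium chloride: 0.729 g × (1200 mL / 250 mL) = 3.50 g
xylose: 4.35 g × (1200 mL / 250 mL) = 20.88 g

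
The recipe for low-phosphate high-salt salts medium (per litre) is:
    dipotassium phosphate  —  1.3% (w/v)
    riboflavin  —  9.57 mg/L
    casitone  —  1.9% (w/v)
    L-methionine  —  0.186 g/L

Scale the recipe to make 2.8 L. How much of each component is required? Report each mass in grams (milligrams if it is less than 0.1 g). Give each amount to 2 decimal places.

Working volume: 2.8 L.
dipotassium phosphate: 1.3% w/v = 13 g/L → 13 × 2.8 L = 36.40 g
riboflavin: 9.57 mg/L × 2.8 L = 26.80 mg
casitone: 1.9% w/v = 19 g/L → 19 × 2.8 L = 53.20 g
L-methionine: 0.186 g/L × 2.8 L = 0.52 g

dipotassium phosphate 36.40 g; riboflavin 26.80 mg; casitone 53.20 g; L-methionine 0.52 g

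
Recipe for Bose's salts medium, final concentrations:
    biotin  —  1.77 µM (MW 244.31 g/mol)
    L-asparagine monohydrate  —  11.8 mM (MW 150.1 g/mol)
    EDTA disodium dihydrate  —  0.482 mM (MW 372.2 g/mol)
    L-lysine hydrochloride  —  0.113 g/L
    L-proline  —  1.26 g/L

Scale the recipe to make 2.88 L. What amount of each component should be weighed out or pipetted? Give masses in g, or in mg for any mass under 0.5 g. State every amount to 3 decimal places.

Working volume: 2.88 L.
biotin: 1.77 µmol/L × 244.31 g/mol × 2.88 L ÷ 1000 = 1.245 mg
L-asparagine monohydrate: 11.8 mmol/L × 150.1 g/mol × 2.88 L ÷ 1000 = 5.101 g
EDTA disodium dihydrate: 0.482 mmol/L × 372.2 g/mol × 2.88 L ÷ 1000 = 0.517 g
L-lysine hydrochloride: 0.113 g/L × 2.88 L = 0.32544 g = 325.440 mg
L-proline: 1.26 g/L × 2.88 L = 3.629 g

biotin 1.245 mg; L-asparagine monohydrate 5.101 g; EDTA disodium dihydrate 0.517 g; L-lysine hydrochloride 325.440 mg; L-proline 3.629 g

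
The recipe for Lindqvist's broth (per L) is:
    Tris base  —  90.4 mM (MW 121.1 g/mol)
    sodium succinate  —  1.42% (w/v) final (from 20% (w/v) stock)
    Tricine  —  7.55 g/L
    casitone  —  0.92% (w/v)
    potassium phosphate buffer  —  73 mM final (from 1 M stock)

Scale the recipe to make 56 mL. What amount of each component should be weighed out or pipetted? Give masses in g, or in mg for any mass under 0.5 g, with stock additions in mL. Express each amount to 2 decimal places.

Tris base 0.61 g; sodium succinate 3.98 mL; Tricine 422.80 mg; casitone 0.52 g; potassium phosphate buffer 4.09 mL

Scale factor relative to 1 L: 0.056.
Tris base: 90.4 mmol/L × 121.1 g/mol × 0.056 L ÷ 1000 = 0.61 g
sodium succinate: C1V1 = C2V2 → 1.42% ÷ 20% × 56 mL = 3.98 mL
Tricine: 7.55 g/L × 0.056 L = 0.4228 g = 422.80 mg
casitone: 0.92% w/v = 9.2 g/L → 9.2 × 0.056 L = 0.52 g
potassium phosphate buffer: dilute stock: 73 mM × 56 mL ÷ 1000 mM = 4.09 mL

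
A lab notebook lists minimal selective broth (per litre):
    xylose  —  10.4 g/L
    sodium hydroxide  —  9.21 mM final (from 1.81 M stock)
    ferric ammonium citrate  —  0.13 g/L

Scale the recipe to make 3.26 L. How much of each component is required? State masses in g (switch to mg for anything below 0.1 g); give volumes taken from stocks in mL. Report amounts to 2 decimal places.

Scale factor relative to 1 L: 3.26.
xylose: 10.4 g/L × 3.26 L = 33.90 g
sodium hydroxide: dilute stock: 9.21 mM × 3260 mL ÷ 1810 mM = 16.59 mL
ferric ammonium citrate: 0.13 g/L × 3.26 L = 0.42 g

xylose 33.90 g; sodium hydroxide 16.59 mL; ferric ammonium citrate 0.42 g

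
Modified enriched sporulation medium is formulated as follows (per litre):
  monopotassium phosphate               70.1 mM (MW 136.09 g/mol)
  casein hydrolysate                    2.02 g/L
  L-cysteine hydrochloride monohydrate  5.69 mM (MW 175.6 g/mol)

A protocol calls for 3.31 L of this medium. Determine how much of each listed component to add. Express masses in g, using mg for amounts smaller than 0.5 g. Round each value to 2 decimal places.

monopotassium phosphate 31.58 g; casein hydrolysate 6.69 g; L-cysteine hydrochloride monohydrate 3.31 g

Scale factor relative to 1 L: 3.31.
monopotassium phosphate: 70.1 mmol/L × 136.09 g/mol × 3.31 L ÷ 1000 = 31.58 g
casein hydrolysate: 2.02 g/L × 3.31 L = 6.69 g
L-cysteine hydrochloride monohydrate: 5.69 mmol/L × 175.6 g/mol × 3.31 L ÷ 1000 = 3.31 g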